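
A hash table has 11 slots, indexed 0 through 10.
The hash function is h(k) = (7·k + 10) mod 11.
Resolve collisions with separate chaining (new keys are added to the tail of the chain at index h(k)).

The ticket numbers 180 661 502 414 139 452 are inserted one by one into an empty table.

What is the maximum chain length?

3

Insert 180: h=5, bucket 5 empty -> new chain.
Insert 661: h=6, bucket 6 empty -> new chain.
Insert 502: h=4, bucket 4 empty -> new chain.
Insert 414: h=4, bucket 4 nonempty -> append to chain.
Insert 139: h=4, bucket 4 nonempty -> append to chain.
Insert 452: h=6, bucket 6 nonempty -> append to chain.
Final buckets:
0: -
1: -
2: -
3: -
4: 502 -> 414 -> 139
5: 180
6: 661 -> 452
7: -
8: -
9: -
10: -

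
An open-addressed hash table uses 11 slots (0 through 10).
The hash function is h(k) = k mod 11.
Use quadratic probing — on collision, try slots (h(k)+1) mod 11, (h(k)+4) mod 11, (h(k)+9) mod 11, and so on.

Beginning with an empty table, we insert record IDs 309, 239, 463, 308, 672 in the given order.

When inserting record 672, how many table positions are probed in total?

3

309 hashes to 1; slot 1 is free → place at 1.
239 hashes to 8; slot 8 is free → place at 8.
463 hashes to 1; 1 taken → place at 2.
308 hashes to 0; slot 0 is free → place at 0.
672 hashes to 1; 1,2 taken → place at 5.
Table: [308, 309, 463, —, —, 672, —, —, 239, —, —]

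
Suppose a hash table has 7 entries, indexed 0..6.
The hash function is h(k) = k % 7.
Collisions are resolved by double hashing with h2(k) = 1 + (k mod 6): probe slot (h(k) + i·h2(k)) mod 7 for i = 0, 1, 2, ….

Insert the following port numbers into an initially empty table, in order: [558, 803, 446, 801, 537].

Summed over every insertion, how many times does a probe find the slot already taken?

3

558: h=5 => slot 5
803: h=5, h2=6, probe 5,4 => slot 4
446: h=5, h2=3, probe 5,1 => slot 1
801: h=3 => slot 3
537: h=5, h2=4, probe 5,2 => slot 2
Table: [_, 446, 537, 801, 803, 558, _]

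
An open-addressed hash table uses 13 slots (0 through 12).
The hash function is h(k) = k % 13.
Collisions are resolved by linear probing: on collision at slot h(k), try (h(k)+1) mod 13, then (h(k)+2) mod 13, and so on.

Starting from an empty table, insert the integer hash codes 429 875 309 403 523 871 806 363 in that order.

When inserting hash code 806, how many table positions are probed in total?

429 hashes to 0; slot 0 is free -> place at 0.
875 hashes to 4; slot 4 is free -> place at 4.
309 hashes to 10; slot 10 is free -> place at 10.
403 hashes to 0; 0 taken -> place at 1.
523 hashes to 3; slot 3 is free -> place at 3.
871 hashes to 0; 0,1 taken -> place at 2.
806 hashes to 0; 0,1,2,3,4 taken -> place at 5.
363 hashes to 12; slot 12 is free -> place at 12.
Table: [429, 403, 871, 523, 875, 806, ∅, ∅, ∅, ∅, 309, ∅, 363]

6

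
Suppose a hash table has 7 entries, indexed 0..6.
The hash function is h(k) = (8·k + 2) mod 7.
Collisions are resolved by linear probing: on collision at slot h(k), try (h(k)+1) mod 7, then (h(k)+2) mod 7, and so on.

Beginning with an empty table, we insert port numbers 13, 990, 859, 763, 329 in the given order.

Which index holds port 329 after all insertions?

13 hashes to 1; slot 1 is free → place at 1.
990 hashes to 5; slot 5 is free → place at 5.
859 hashes to 0; slot 0 is free → place at 0.
763 hashes to 2; slot 2 is free → place at 2.
329 hashes to 2; 2 taken → place at 3.
Table: [859, 13, 763, 329, ., 990, .]

3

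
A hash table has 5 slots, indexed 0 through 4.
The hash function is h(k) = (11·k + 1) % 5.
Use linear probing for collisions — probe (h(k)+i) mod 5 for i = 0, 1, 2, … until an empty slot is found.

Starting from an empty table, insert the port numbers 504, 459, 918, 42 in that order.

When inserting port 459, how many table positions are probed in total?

Insert 504: h=0, slot 0 empty → index 0.
Insert 459: h=0, slot 0 occupied → index 1.
Insert 918: h=4, slot 4 empty → index 4.
Insert 42: h=3, slot 3 empty → index 3.
Table: [504, 459, ∅, 42, 918]

2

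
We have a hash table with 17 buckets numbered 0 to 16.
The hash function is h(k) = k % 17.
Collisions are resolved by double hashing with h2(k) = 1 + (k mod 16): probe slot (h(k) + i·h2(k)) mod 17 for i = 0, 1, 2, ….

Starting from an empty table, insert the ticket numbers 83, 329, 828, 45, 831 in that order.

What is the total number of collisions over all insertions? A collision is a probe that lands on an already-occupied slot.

83: h=15 => slot 15
329: h=6 => slot 6
828: h=12 => slot 12
45: h=11 => slot 11
831: h=15, h2=16, probe 15,14 => slot 14
Table: [., ., ., ., ., ., 329, ., ., ., ., 45, 828, ., 831, 83, .]

1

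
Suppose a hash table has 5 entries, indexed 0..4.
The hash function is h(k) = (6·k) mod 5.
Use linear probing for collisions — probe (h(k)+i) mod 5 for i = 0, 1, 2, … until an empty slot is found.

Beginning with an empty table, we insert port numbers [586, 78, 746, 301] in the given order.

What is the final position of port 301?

4

Insert 586: h=1, slot 1 empty => index 1.
Insert 78: h=3, slot 3 empty => index 3.
Insert 746: h=1, slot 1 occupied => index 2.
Insert 301: h=1, slots 1,2,3 occupied => index 4.
Table: [-, 586, 746, 78, 301]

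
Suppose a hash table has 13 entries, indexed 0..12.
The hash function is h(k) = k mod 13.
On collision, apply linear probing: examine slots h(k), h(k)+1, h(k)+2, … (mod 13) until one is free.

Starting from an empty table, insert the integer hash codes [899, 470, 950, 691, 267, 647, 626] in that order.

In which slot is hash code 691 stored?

4

Insert 899: h=2, slot 2 empty -> index 2.
Insert 470: h=2, slot 2 occupied -> index 3.
Insert 950: h=1, slot 1 empty -> index 1.
Insert 691: h=2, slots 2,3 occupied -> index 4.
Insert 267: h=7, slot 7 empty -> index 7.
Insert 647: h=10, slot 10 empty -> index 10.
Insert 626: h=2, slots 2,3,4 occupied -> index 5.
Table: [—, 950, 899, 470, 691, 626, —, 267, —, —, 647, —, —]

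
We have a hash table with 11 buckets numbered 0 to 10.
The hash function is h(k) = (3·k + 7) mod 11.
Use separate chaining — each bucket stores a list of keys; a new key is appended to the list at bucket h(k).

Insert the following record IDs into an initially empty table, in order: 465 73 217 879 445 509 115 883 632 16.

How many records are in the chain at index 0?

4

465 → bucket 5
73 → bucket 6
217 → bucket 9
879 → bucket 4
445 → bucket 0
509 → bucket 5 (collision)
115 → bucket 0 (collision)
883 → bucket 5 (collision)
632 → bucket 0 (collision)
16 → bucket 0 (collision)
Final buckets:
0: 445 -> 115 -> 632 -> 16
1: .
2: .
3: .
4: 879
5: 465 -> 509 -> 883
6: 73
7: .
8: .
9: 217
10: .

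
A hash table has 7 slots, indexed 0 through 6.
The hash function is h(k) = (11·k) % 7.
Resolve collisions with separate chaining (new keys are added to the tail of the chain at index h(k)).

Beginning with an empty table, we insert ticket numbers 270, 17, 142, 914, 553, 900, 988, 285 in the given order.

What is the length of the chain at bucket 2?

3

270 -> bucket 2
17 -> bucket 5
142 -> bucket 1
914 -> bucket 2 (collision)
553 -> bucket 0
900 -> bucket 2 (collision)
988 -> bucket 4
285 -> bucket 6
Final buckets:
0: 553
1: 142
2: 270 -> 914 -> 900
3: _
4: 988
5: 17
6: 285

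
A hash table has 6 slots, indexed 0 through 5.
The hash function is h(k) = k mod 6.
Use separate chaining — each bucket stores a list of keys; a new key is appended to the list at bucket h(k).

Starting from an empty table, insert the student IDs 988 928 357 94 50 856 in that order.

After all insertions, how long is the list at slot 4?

4

Insert 988: h=4, bucket 4 empty -> new chain.
Insert 928: h=4, bucket 4 nonempty -> append to chain.
Insert 357: h=3, bucket 3 empty -> new chain.
Insert 94: h=4, bucket 4 nonempty -> append to chain.
Insert 50: h=2, bucket 2 empty -> new chain.
Insert 856: h=4, bucket 4 nonempty -> append to chain.
Final buckets:
0: ∅
1: ∅
2: 50
3: 357
4: 988 -> 928 -> 94 -> 856
5: ∅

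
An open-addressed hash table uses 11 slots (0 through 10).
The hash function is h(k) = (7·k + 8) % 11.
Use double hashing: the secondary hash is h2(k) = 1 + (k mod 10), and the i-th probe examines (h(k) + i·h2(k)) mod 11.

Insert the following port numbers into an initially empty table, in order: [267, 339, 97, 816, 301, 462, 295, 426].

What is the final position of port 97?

2

267 hashes to 7; slot 7 is free -> place at 7.
339 hashes to 5; slot 5 is free -> place at 5.
97 hashes to 5, h2=8; 5 taken -> place at 2.
816 hashes to 0; slot 0 is free -> place at 0.
301 hashes to 3; slot 3 is free -> place at 3.
462 hashes to 8; slot 8 is free -> place at 8.
295 hashes to 5, h2=6; 5,0 taken -> place at 6.
426 hashes to 9; slot 9 is free -> place at 9.
Table: [816, ∅, 97, 301, ∅, 339, 295, 267, 462, 426, ∅]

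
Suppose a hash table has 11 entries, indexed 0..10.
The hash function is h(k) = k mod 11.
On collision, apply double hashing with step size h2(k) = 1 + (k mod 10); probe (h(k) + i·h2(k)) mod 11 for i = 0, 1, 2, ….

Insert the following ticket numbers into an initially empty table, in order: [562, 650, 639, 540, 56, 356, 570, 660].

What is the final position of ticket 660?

Insert 562: h=1, slot 1 empty => index 1.
Insert 650: h=1, h2=1, slot 1 occupied => index 2.
Insert 639: h=1, h2=10, slot 1 occupied => index 0.
Insert 540: h=1, h2=1, slots 1,2 occupied => index 3.
Insert 56: h=1, h2=7, slot 1 occupied => index 8.
Insert 356: h=4, slot 4 empty => index 4.
Insert 570: h=9, slot 9 empty => index 9.
Insert 660: h=0, h2=1, slots 0,1,2,3,4 occupied => index 5.
Table: [639, 562, 650, 540, 356, 660, ∅, ∅, 56, 570, ∅]

5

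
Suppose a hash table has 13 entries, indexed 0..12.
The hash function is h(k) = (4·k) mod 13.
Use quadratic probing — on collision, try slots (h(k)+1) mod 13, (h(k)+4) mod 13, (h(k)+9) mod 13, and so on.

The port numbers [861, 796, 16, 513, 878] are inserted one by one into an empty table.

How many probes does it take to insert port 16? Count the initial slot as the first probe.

3

861: h=12 -> slot 12
796: h=12, probe 12,0 -> slot 0
16: h=12, probe 12,0,3 -> slot 3
513: h=11 -> slot 11
878: h=2 -> slot 2
Table: [796, _, 878, 16, _, _, _, _, _, _, _, 513, 861]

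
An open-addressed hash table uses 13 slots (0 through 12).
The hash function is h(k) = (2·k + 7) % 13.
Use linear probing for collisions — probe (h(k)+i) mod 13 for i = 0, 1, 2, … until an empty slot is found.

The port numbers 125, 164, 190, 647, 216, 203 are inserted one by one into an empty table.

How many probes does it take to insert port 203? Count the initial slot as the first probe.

125: h=10 => slot 10
164: h=10, probe 10,11 => slot 11
190: h=10, probe 10,11,12 => slot 12
647: h=1 => slot 1
216: h=10, probe 10,11,12,0 => slot 0
203: h=10, probe 10,11,12,0,1,2 => slot 2
Table: [216, 647, 203, ., ., ., ., ., ., ., 125, 164, 190]

6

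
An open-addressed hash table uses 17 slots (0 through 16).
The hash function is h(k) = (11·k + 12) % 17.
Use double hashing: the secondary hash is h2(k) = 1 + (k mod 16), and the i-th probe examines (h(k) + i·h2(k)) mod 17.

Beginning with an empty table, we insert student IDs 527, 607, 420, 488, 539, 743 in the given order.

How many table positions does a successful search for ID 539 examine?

527 hashes to 12; slot 12 is free → place at 12.
607 hashes to 8; slot 8 is free → place at 8.
420 hashes to 8, h2=5; 8 taken → place at 13.
488 hashes to 8, h2=9; 8 taken → place at 0.
539 hashes to 8, h2=12; 8 taken → place at 3.
743 hashes to 8, h2=8; 8 taken → place at 16.
Table: [488, —, —, 539, —, —, —, —, 607, —, —, —, 527, 420, —, —, 743]
Lookup 539: h=8, h2=12, probe 8,3 → found at 3.

2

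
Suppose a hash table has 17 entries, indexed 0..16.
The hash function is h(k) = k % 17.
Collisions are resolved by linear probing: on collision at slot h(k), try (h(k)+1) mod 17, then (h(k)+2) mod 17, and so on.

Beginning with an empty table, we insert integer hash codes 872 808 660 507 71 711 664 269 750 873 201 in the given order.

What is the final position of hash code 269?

0

872: h=5 → slot 5
808: h=9 → slot 9
660: h=14 → slot 14
507: h=14, probe 14,15 → slot 15
71: h=3 → slot 3
711: h=14, probe 14,15,16 → slot 16
664: h=1 → slot 1
269: h=14, probe 14,15,16,0 → slot 0
750: h=2 → slot 2
873: h=6 → slot 6
201: h=14, probe 14,15,16,0,1,2,3,4 → slot 4
Table: [269, 664, 750, 71, 201, 872, 873, —, —, 808, —, —, —, —, 660, 507, 711]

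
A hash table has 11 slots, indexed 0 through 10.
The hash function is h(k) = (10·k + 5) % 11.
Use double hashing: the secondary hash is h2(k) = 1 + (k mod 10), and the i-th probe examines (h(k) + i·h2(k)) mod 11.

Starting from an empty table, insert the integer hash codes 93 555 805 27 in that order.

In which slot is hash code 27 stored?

8

Insert 93: h=0, slot 0 empty → index 0.
Insert 555: h=0, h2=6, slot 0 occupied → index 6.
Insert 805: h=3, slot 3 empty → index 3.
Insert 27: h=0, h2=8, slot 0 occupied → index 8.
Table: [93, —, —, 805, —, —, 555, —, 27, —, —]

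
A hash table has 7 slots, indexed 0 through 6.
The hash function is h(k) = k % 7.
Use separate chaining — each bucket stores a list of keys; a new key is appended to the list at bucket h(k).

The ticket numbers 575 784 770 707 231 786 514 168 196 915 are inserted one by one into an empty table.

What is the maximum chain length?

Insert 575: h=1, bucket 1 empty -> new chain.
Insert 784: h=0, bucket 0 empty -> new chain.
Insert 770: h=0, bucket 0 nonempty -> append to chain.
Insert 707: h=0, bucket 0 nonempty -> append to chain.
Insert 231: h=0, bucket 0 nonempty -> append to chain.
Insert 786: h=2, bucket 2 empty -> new chain.
Insert 514: h=3, bucket 3 empty -> new chain.
Insert 168: h=0, bucket 0 nonempty -> append to chain.
Insert 196: h=0, bucket 0 nonempty -> append to chain.
Insert 915: h=5, bucket 5 empty -> new chain.
Final buckets:
0: 784 -> 770 -> 707 -> 231 -> 168 -> 196
1: 575
2: 786
3: 514
4: —
5: 915
6: —

6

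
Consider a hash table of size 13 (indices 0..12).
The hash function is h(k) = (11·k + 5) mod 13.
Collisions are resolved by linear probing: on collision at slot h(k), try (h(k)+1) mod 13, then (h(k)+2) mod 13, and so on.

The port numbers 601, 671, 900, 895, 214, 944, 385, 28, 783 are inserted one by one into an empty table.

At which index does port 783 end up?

5

601: h=12 -> slot 12
671: h=2 -> slot 2
900: h=12, probe 12,0 -> slot 0
895: h=9 -> slot 9
214: h=6 -> slot 6
944: h=2, probe 2,3 -> slot 3
385: h=2, probe 2,3,4 -> slot 4
28: h=1 -> slot 1
783: h=12, probe 12,0,1,2,3,4,5 -> slot 5
Table: [900, 28, 671, 944, 385, 783, 214, -, -, 895, -, -, 601]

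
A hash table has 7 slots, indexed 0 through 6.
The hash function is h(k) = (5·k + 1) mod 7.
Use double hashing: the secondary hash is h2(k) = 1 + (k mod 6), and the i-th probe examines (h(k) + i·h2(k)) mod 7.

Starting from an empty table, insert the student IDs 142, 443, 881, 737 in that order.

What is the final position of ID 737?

Insert 142: h=4, slot 4 empty -> index 4.
Insert 443: h=4, h2=6, slot 4 occupied -> index 3.
Insert 881: h=3, h2=6, slot 3 occupied -> index 2.
Insert 737: h=4, h2=6, slots 4,3,2 occupied -> index 1.
Table: [-, 737, 881, 443, 142, -, -]

1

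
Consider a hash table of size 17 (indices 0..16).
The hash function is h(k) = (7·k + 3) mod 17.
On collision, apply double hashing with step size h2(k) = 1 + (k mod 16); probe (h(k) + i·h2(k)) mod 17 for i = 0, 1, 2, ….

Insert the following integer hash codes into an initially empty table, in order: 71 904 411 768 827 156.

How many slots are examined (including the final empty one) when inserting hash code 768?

2

Insert 71: h=7, slot 7 empty → index 7.
Insert 904: h=7, h2=9, slot 7 occupied → index 16.
Insert 411: h=7, h2=12, slot 7 occupied → index 2.
Insert 768: h=7, h2=1, slot 7 occupied → index 8.
Insert 827: h=12, slot 12 empty → index 12.
Insert 156: h=7, h2=13, slot 7 occupied → index 3.
Table: [_, _, 411, 156, _, _, _, 71, 768, _, _, _, 827, _, _, _, 904]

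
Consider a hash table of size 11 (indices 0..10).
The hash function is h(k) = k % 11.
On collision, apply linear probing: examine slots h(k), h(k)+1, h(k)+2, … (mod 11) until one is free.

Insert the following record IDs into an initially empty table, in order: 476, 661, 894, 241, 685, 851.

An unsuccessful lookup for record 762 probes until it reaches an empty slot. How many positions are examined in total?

476: h=3 → slot 3
661: h=1 → slot 1
894: h=3, probe 3,4 → slot 4
241: h=10 → slot 10
685: h=3, probe 3,4,5 → slot 5
851: h=4, probe 4,5,6 → slot 6
Table: [—, 661, —, 476, 894, 685, 851, —, —, —, 241]
Lookup 762: h=3, probe 3,4,5,6,7 → slot 7 empty, not found.

5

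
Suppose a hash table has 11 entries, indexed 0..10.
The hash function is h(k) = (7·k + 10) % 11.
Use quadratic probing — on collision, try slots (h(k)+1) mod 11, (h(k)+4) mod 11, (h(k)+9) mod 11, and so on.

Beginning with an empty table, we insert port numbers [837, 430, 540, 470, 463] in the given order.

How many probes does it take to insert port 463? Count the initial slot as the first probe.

4

837: h=6 => slot 6
430: h=6, probe 6,7 => slot 7
540: h=6, probe 6,7,10 => slot 10
470: h=0 => slot 0
463: h=6, probe 6,7,10,4 => slot 4
Table: [470, ., ., ., 463, ., 837, 430, ., ., 540]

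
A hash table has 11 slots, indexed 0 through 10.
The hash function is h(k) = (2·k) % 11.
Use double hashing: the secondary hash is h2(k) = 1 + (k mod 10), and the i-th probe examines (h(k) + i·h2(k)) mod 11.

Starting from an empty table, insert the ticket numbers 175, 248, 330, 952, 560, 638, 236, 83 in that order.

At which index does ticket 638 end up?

7

175 hashes to 9; slot 9 is free => place at 9.
248 hashes to 1; slot 1 is free => place at 1.
330 hashes to 0; slot 0 is free => place at 0.
952 hashes to 1, h2=3; 1 taken => place at 4.
560 hashes to 9, h2=1; 9 taken => place at 10.
638 hashes to 0, h2=9; 0,9 taken => place at 7.
236 hashes to 10, h2=7; 10 taken => place at 6.
83 hashes to 1, h2=4; 1 taken => place at 5.
Table: [330, 248, ., ., 952, 83, 236, 638, ., 175, 560]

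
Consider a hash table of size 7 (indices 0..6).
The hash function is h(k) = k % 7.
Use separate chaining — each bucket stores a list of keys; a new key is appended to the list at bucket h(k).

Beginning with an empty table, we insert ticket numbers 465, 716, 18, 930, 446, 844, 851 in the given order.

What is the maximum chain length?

Insert 465: h=3, bucket 3 empty -> new chain.
Insert 716: h=2, bucket 2 empty -> new chain.
Insert 18: h=4, bucket 4 empty -> new chain.
Insert 930: h=6, bucket 6 empty -> new chain.
Insert 446: h=5, bucket 5 empty -> new chain.
Insert 844: h=4, bucket 4 nonempty -> append to chain.
Insert 851: h=4, bucket 4 nonempty -> append to chain.
Final buckets:
0: ∅
1: ∅
2: 716
3: 465
4: 18 -> 844 -> 851
5: 446
6: 930

3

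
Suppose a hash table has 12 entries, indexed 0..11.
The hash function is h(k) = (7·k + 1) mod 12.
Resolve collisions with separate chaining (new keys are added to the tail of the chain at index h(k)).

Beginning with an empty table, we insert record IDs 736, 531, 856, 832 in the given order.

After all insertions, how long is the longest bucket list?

3

Insert 736: h=5, bucket 5 empty -> new chain.
Insert 531: h=10, bucket 10 empty -> new chain.
Insert 856: h=5, bucket 5 nonempty -> append to chain.
Insert 832: h=5, bucket 5 nonempty -> append to chain.
Final buckets:
0: ∅
1: ∅
2: ∅
3: ∅
4: ∅
5: 736 -> 856 -> 832
6: ∅
7: ∅
8: ∅
9: ∅
10: 531
11: ∅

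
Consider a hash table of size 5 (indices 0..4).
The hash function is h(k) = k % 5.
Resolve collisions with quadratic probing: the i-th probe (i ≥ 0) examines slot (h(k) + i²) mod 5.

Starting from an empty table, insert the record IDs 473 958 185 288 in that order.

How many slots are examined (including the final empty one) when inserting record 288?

473 hashes to 3; slot 3 is free => place at 3.
958 hashes to 3; 3 taken => place at 4.
185 hashes to 0; slot 0 is free => place at 0.
288 hashes to 3; 3,4 taken => place at 2.
Table: [185, _, 288, 473, 958]

3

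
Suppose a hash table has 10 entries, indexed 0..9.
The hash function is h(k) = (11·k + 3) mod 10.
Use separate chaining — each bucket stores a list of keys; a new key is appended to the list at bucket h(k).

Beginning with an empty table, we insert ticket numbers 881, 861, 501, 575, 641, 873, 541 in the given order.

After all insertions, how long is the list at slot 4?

5

881 -> bucket 4
861 -> bucket 4 (collision)
501 -> bucket 4 (collision)
575 -> bucket 8
641 -> bucket 4 (collision)
873 -> bucket 6
541 -> bucket 4 (collision)
Final buckets:
0: ∅
1: ∅
2: ∅
3: ∅
4: 881 -> 861 -> 501 -> 641 -> 541
5: ∅
6: 873
7: ∅
8: 575
9: ∅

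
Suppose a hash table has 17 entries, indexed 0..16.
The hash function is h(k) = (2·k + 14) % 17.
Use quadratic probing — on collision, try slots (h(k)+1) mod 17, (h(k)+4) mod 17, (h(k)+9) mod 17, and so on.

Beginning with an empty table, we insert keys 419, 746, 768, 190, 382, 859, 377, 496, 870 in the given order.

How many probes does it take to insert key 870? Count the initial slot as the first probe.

6

419 hashes to 2; slot 2 is free → place at 2.
746 hashes to 10; slot 10 is free → place at 10.
768 hashes to 3; slot 3 is free → place at 3.
190 hashes to 3; 3 taken → place at 4.
382 hashes to 13; slot 13 is free → place at 13.
859 hashes to 15; slot 15 is free → place at 15.
377 hashes to 3; 3,4 taken → place at 7.
496 hashes to 3; 3,4,7 taken → place at 12.
870 hashes to 3; 3,4,7,12,2 taken → place at 11.
Table: [∅, ∅, 419, 768, 190, ∅, ∅, 377, ∅, ∅, 746, 870, 496, 382, ∅, 859, ∅]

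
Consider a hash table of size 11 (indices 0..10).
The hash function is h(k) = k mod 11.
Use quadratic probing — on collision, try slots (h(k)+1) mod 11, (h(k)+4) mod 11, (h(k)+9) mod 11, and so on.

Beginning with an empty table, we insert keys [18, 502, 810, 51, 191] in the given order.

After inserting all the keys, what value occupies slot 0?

18: h=7 → slot 7
502: h=7, probe 7,8 → slot 8
810: h=7, probe 7,8,0 → slot 0
51: h=7, probe 7,8,0,5 → slot 5
191: h=4 → slot 4
Table: [810, ∅, ∅, ∅, 191, 51, ∅, 18, 502, ∅, ∅]

810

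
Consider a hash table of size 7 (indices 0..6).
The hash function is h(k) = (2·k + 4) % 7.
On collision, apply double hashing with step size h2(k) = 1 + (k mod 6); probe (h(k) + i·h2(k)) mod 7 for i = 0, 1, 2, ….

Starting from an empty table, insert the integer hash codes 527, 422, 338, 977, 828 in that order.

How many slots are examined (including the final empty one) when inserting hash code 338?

3

527 hashes to 1; slot 1 is free -> place at 1.
422 hashes to 1, h2=3; 1 taken -> place at 4.
338 hashes to 1, h2=3; 1,4 taken -> place at 0.
977 hashes to 5; slot 5 is free -> place at 5.
828 hashes to 1, h2=1; 1 taken -> place at 2.
Table: [338, 527, 828, ∅, 422, 977, ∅]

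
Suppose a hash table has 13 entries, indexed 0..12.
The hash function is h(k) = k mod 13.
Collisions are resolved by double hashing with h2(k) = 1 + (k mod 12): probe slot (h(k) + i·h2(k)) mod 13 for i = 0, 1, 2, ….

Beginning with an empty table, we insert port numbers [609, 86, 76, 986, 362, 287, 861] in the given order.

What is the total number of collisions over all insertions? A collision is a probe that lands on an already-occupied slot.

609 hashes to 11; slot 11 is free => place at 11.
86 hashes to 8; slot 8 is free => place at 8.
76 hashes to 11, h2=5; 11 taken => place at 3.
986 hashes to 11, h2=3; 11 taken => place at 1.
362 hashes to 11, h2=3; 11,1 taken => place at 4.
287 hashes to 1, h2=12; 1 taken => place at 0.
861 hashes to 3, h2=10; 3,0 taken => place at 10.
Table: [287, 986, _, 76, 362, _, _, _, 86, _, 861, 609, _]

7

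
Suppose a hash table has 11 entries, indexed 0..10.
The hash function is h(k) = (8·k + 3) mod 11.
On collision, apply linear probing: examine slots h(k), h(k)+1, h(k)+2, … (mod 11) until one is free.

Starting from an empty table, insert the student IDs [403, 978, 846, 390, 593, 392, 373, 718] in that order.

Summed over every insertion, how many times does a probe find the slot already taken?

13

403 hashes to 4; slot 4 is free => place at 4.
978 hashes to 6; slot 6 is free => place at 6.
846 hashes to 6; 6 taken => place at 7.
390 hashes to 10; slot 10 is free => place at 10.
593 hashes to 6; 6,7 taken => place at 8.
392 hashes to 4; 4 taken => place at 5.
373 hashes to 6; 6,7,8 taken => place at 9.
718 hashes to 5; 5,6,7,8,9,10 taken => place at 0.
Table: [718, —, —, —, 403, 392, 978, 846, 593, 373, 390]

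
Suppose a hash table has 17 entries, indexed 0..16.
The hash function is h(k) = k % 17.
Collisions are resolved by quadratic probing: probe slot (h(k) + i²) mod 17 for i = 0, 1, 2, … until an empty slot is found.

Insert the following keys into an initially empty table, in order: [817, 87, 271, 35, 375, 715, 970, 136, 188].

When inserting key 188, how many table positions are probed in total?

817: h=1 → slot 1
87: h=2 → slot 2
271: h=16 → slot 16
35: h=1, probe 1,2,5 → slot 5
375: h=1, probe 1,2,5,10 → slot 10
715: h=1, probe 1,2,5,10,0 → slot 0
970: h=1, probe 1,2,5,10,0,9 → slot 9
136: h=0, probe 0,1,4 → slot 4
188: h=1, probe 1,2,5,10,0,9,3 → slot 3
Table: [715, 817, 87, 188, 136, 35, —, —, —, 970, 375, —, —, —, —, —, 271]

7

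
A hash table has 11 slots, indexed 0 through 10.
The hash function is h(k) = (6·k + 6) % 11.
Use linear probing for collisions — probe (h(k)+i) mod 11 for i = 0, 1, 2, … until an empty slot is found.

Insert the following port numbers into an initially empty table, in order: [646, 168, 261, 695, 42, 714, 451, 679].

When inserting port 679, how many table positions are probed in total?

5

646: h=10 → slot 10
168: h=2 → slot 2
261: h=10, probe 10,0 → slot 0
695: h=7 → slot 7
42: h=5 → slot 5
714: h=0, probe 0,1 → slot 1
451: h=6 → slot 6
679: h=10, probe 10,0,1,2,3 → slot 3
Table: [261, 714, 168, 679, ∅, 42, 451, 695, ∅, ∅, 646]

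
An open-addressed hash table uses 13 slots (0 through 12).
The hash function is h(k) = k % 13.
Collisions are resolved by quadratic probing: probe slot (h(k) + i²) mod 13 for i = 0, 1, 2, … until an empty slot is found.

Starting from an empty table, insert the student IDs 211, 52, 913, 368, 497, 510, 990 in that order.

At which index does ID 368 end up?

Insert 211: h=3, slot 3 empty → index 3.
Insert 52: h=0, slot 0 empty → index 0.
Insert 913: h=3, slot 3 occupied → index 4.
Insert 368: h=4, slot 4 occupied → index 5.
Insert 497: h=3, slots 3,4 occupied → index 7.
Insert 510: h=3, slots 3,4,7 occupied → index 12.
Insert 990: h=2, slot 2 empty → index 2.
Table: [52, ., 990, 211, 913, 368, ., 497, ., ., ., ., 510]

5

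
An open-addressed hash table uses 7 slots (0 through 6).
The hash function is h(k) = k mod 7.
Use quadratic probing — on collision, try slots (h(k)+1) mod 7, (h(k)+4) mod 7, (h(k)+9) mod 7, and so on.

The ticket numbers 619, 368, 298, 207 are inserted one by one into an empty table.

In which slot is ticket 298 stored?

5

619: h=3 => slot 3
368: h=4 => slot 4
298: h=4, probe 4,5 => slot 5
207: h=4, probe 4,5,1 => slot 1
Table: [—, 207, —, 619, 368, 298, —]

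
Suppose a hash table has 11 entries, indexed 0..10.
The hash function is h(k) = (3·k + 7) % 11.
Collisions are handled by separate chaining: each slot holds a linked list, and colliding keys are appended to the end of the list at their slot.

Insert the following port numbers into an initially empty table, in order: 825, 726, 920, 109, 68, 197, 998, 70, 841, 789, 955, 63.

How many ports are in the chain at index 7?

2

Insert 825: h=7, bucket 7 empty -> new chain.
Insert 726: h=7, bucket 7 nonempty -> append to chain.
Insert 920: h=6, bucket 6 empty -> new chain.
Insert 109: h=4, bucket 4 empty -> new chain.
Insert 68: h=2, bucket 2 empty -> new chain.
Insert 197: h=4, bucket 4 nonempty -> append to chain.
Insert 998: h=9, bucket 9 empty -> new chain.
Insert 70: h=8, bucket 8 empty -> new chain.
Insert 841: h=0, bucket 0 empty -> new chain.
Insert 789: h=9, bucket 9 nonempty -> append to chain.
Insert 955: h=1, bucket 1 empty -> new chain.
Insert 63: h=9, bucket 9 nonempty -> append to chain.
Final buckets:
0: 841
1: 955
2: 68
3: —
4: 109 -> 197
5: —
6: 920
7: 825 -> 726
8: 70
9: 998 -> 789 -> 63
10: —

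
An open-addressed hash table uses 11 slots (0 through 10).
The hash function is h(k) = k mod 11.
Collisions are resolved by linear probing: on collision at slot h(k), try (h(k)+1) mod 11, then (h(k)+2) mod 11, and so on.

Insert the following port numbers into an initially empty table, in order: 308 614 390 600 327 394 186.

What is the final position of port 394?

Insert 308: h=0, slot 0 empty → index 0.
Insert 614: h=9, slot 9 empty → index 9.
Insert 390: h=5, slot 5 empty → index 5.
Insert 600: h=6, slot 6 empty → index 6.
Insert 327: h=8, slot 8 empty → index 8.
Insert 394: h=9, slot 9 occupied → index 10.
Insert 186: h=10, slots 10,0 occupied → index 1.
Table: [308, 186, _, _, _, 390, 600, _, 327, 614, 394]

10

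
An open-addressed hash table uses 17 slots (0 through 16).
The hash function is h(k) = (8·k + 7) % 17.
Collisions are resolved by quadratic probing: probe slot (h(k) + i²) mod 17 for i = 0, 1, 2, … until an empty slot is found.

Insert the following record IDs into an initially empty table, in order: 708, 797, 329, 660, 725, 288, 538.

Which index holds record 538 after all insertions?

14

Insert 708: h=10, slot 10 empty → index 10.
Insert 797: h=8, slot 8 empty → index 8.
Insert 329: h=4, slot 4 empty → index 4.
Insert 660: h=0, slot 0 empty → index 0.
Insert 725: h=10, slot 10 occupied → index 11.
Insert 288: h=16, slot 16 empty → index 16.
Insert 538: h=10, slots 10,11 occupied → index 14.
Table: [660, _, _, _, 329, _, _, _, 797, _, 708, 725, _, _, 538, _, 288]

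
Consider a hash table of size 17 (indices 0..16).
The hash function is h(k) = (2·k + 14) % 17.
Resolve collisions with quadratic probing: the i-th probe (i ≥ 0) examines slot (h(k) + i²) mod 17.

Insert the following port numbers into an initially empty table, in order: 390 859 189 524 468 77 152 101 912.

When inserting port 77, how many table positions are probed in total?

Insert 390: h=12, slot 12 empty -> index 12.
Insert 859: h=15, slot 15 empty -> index 15.
Insert 189: h=1, slot 1 empty -> index 1.
Insert 524: h=8, slot 8 empty -> index 8.
Insert 468: h=15, slot 15 occupied -> index 16.
Insert 77: h=15, slots 15,16 occupied -> index 2.
Insert 152: h=12, slot 12 occupied -> index 13.
Insert 101: h=12, slots 12,13,16 occupied -> index 4.
Insert 912: h=2, slot 2 occupied -> index 3.
Table: [-, 189, 77, 912, 101, -, -, -, 524, -, -, -, 390, 152, -, 859, 468]

3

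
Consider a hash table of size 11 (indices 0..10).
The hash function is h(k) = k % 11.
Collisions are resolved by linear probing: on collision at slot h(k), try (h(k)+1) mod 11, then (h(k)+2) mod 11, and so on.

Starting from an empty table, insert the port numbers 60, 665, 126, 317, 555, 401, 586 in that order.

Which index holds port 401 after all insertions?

Insert 60: h=5, slot 5 empty → index 5.
Insert 665: h=5, slot 5 occupied → index 6.
Insert 126: h=5, slots 5,6 occupied → index 7.
Insert 317: h=9, slot 9 empty → index 9.
Insert 555: h=5, slots 5,6,7 occupied → index 8.
Insert 401: h=5, slots 5,6,7,8,9 occupied → index 10.
Insert 586: h=3, slot 3 empty → index 3.
Table: [_, _, _, 586, _, 60, 665, 126, 555, 317, 401]

10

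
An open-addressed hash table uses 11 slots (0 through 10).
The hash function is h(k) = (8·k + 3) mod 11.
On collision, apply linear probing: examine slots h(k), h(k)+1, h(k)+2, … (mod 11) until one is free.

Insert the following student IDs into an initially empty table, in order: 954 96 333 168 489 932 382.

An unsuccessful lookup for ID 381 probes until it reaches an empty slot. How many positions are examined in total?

954 hashes to 1; slot 1 is free => place at 1.
96 hashes to 1; 1 taken => place at 2.
333 hashes to 5; slot 5 is free => place at 5.
168 hashes to 5; 5 taken => place at 6.
489 hashes to 10; slot 10 is free => place at 10.
932 hashes to 1; 1,2 taken => place at 3.
382 hashes to 1; 1,2,3 taken => place at 4.
Table: [-, 954, 96, 932, 382, 333, 168, -, -, -, 489]
Lookup 381: h=4, probe 4,5,6,7 → slot 7 empty, not found.

4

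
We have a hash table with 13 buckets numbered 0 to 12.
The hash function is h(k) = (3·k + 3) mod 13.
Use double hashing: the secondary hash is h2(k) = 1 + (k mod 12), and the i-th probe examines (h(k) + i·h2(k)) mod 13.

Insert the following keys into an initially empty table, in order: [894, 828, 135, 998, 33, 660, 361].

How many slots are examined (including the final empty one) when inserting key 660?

894 hashes to 7; slot 7 is free → place at 7.
828 hashes to 4; slot 4 is free → place at 4.
135 hashes to 5; slot 5 is free → place at 5.
998 hashes to 7, h2=3; 7 taken → place at 10.
33 hashes to 11; slot 11 is free → place at 11.
660 hashes to 7, h2=1; 7 taken → place at 8.
361 hashes to 7, h2=2; 7 taken → place at 9.
Table: [-, -, -, -, 828, 135, -, 894, 660, 361, 998, 33, -]

2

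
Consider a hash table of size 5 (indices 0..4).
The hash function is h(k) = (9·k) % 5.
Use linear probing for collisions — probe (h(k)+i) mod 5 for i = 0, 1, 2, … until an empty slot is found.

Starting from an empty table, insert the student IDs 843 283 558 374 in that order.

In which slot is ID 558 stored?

843 hashes to 2; slot 2 is free → place at 2.
283 hashes to 2; 2 taken → place at 3.
558 hashes to 2; 2,3 taken → place at 4.
374 hashes to 1; slot 1 is free → place at 1.
Table: [-, 374, 843, 283, 558]

4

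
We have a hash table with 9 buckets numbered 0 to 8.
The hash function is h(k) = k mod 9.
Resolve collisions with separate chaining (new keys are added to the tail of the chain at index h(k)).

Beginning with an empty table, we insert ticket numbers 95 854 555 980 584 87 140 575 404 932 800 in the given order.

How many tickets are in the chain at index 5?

3

95 → bucket 5
854 → bucket 8
555 → bucket 6
980 → bucket 8 (collision)
584 → bucket 8 (collision)
87 → bucket 6 (collision)
140 → bucket 5 (collision)
575 → bucket 8 (collision)
404 → bucket 8 (collision)
932 → bucket 5 (collision)
800 → bucket 8 (collision)
Final buckets:
0: -
1: -
2: -
3: -
4: -
5: 95 -> 140 -> 932
6: 555 -> 87
7: -
8: 854 -> 980 -> 584 -> 575 -> 404 -> 800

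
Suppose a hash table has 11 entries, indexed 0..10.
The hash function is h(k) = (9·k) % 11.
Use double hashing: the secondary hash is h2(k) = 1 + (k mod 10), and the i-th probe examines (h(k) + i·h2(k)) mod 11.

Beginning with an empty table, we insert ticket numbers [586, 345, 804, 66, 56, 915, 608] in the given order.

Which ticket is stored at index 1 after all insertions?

56

Insert 586: h=5, slot 5 empty → index 5.
Insert 345: h=3, slot 3 empty → index 3.
Insert 804: h=9, slot 9 empty → index 9.
Insert 66: h=0, slot 0 empty → index 0.
Insert 56: h=9, h2=7, slots 9,5 occupied → index 1.
Insert 915: h=7, slot 7 empty → index 7.
Insert 608: h=5, h2=9, slots 5,3,1 occupied → index 10.
Table: [66, 56, ., 345, ., 586, ., 915, ., 804, 608]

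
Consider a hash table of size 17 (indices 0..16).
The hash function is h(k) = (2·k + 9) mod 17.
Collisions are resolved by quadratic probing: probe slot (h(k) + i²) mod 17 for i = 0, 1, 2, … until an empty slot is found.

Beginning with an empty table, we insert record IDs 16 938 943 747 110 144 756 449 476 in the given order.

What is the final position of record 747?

11

16: h=7 => slot 7
938: h=15 => slot 15
943: h=8 => slot 8
747: h=7, probe 7,8,11 => slot 11
110: h=8, probe 8,9 => slot 9
144: h=8, probe 8,9,12 => slot 12
756: h=8, probe 8,9,12,0 => slot 0
449: h=6 => slot 6
476: h=9, probe 9,10 => slot 10
Table: [756, ∅, ∅, ∅, ∅, ∅, 449, 16, 943, 110, 476, 747, 144, ∅, ∅, 938, ∅]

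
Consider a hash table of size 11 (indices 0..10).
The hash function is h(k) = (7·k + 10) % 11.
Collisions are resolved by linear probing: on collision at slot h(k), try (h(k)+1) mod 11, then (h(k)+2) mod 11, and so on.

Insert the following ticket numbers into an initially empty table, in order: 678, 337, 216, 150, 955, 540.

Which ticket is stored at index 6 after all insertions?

216

Insert 678: h=4, slot 4 empty => index 4.
Insert 337: h=4, slot 4 occupied => index 5.
Insert 216: h=4, slots 4,5 occupied => index 6.
Insert 150: h=4, slots 4,5,6 occupied => index 7.
Insert 955: h=7, slot 7 occupied => index 8.
Insert 540: h=6, slots 6,7,8 occupied => index 9.
Table: [_, _, _, _, 678, 337, 216, 150, 955, 540, _]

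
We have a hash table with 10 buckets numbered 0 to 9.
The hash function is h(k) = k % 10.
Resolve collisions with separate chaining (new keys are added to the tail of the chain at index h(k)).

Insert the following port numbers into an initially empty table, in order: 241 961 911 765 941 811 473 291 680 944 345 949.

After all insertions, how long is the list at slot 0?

1

Insert 241: h=1, bucket 1 empty -> new chain.
Insert 961: h=1, bucket 1 nonempty -> append to chain.
Insert 911: h=1, bucket 1 nonempty -> append to chain.
Insert 765: h=5, bucket 5 empty -> new chain.
Insert 941: h=1, bucket 1 nonempty -> append to chain.
Insert 811: h=1, bucket 1 nonempty -> append to chain.
Insert 473: h=3, bucket 3 empty -> new chain.
Insert 291: h=1, bucket 1 nonempty -> append to chain.
Insert 680: h=0, bucket 0 empty -> new chain.
Insert 944: h=4, bucket 4 empty -> new chain.
Insert 345: h=5, bucket 5 nonempty -> append to chain.
Insert 949: h=9, bucket 9 empty -> new chain.
Final buckets:
0: 680
1: 241 -> 961 -> 911 -> 941 -> 811 -> 291
2: —
3: 473
4: 944
5: 765 -> 345
6: —
7: —
8: —
9: 949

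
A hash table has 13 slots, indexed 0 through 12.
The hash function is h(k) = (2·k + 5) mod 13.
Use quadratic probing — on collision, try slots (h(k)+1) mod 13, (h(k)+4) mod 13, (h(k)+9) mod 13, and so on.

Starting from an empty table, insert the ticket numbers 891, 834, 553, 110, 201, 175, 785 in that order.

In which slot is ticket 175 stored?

891 hashes to 6; slot 6 is free → place at 6.
834 hashes to 9; slot 9 is free → place at 9.
553 hashes to 6; 6 taken → place at 7.
110 hashes to 4; slot 4 is free → place at 4.
201 hashes to 4; 4 taken → place at 5.
175 hashes to 4; 4,5 taken → place at 8.
785 hashes to 2; slot 2 is free → place at 2.
Table: [-, -, 785, -, 110, 201, 891, 553, 175, 834, -, -, -]

8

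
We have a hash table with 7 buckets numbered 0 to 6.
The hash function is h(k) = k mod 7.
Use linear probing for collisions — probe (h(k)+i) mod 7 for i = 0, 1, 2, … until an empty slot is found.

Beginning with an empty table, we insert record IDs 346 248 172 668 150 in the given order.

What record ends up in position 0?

Insert 346: h=3, slot 3 empty -> index 3.
Insert 248: h=3, slot 3 occupied -> index 4.
Insert 172: h=4, slot 4 occupied -> index 5.
Insert 668: h=3, slots 3,4,5 occupied -> index 6.
Insert 150: h=3, slots 3,4,5,6 occupied -> index 0.
Table: [150, ∅, ∅, 346, 248, 172, 668]

150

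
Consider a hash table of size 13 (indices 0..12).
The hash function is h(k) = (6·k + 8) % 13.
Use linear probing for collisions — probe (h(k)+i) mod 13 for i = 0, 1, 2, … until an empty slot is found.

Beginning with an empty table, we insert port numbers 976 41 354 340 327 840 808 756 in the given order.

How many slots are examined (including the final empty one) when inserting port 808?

976 hashes to 1; slot 1 is free -> place at 1.
41 hashes to 7; slot 7 is free -> place at 7.
354 hashes to 0; slot 0 is free -> place at 0.
340 hashes to 7; 7 taken -> place at 8.
327 hashes to 7; 7,8 taken -> place at 9.
840 hashes to 4; slot 4 is free -> place at 4.
808 hashes to 7; 7,8,9 taken -> place at 10.
756 hashes to 7; 7,8,9,10 taken -> place at 11.
Table: [354, 976, ∅, ∅, 840, ∅, ∅, 41, 340, 327, 808, 756, ∅]

4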